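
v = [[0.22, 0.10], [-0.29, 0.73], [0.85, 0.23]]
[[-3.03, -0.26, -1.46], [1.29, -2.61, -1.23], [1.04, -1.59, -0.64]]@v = [[-1.83,  -0.83], [-0.0,  -2.06], [0.15,  -1.2]]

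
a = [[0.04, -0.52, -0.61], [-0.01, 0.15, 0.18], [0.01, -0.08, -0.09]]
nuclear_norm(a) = 0.85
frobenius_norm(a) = 0.84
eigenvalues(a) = [(0.05+0.04j), (0.05-0.04j), (-0+0j)]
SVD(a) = [[-0.95, -0.03, -0.31],[0.28, -0.53, -0.8],[-0.14, -0.85, 0.51]] @ diag([0.8447889112982158, 0.00552708265196838, 0.0010708430949548193]) @ [[-0.05, 0.65, 0.76], [-0.77, 0.46, -0.44], [0.63, 0.61, -0.48]]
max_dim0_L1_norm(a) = 0.88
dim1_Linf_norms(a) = [0.61, 0.18, 0.09]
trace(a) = 0.10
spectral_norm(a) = 0.84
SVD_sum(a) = [[0.04, -0.52, -0.61],[-0.01, 0.15, 0.18],[0.01, -0.08, -0.09]] + [[0.00, -0.00, 0.0], [0.0, -0.00, 0.00], [0.00, -0.0, 0.00]] + [[-0.0, -0.0, 0.0], [-0.0, -0.00, 0.0], [0.00, 0.0, -0.00]]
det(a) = -0.00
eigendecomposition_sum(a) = [[(0.02+0.02j), -0.26+0.28j, (-0.31+0.38j)],  [(-0-0j), 0.08-0.07j, (0.09-0.09j)],  [0.00+0.00j, (-0.04+0.07j), -0.04+0.09j]] + [[0.02-0.02j, (-0.26-0.28j), (-0.31-0.38j)],[-0.00+0.00j, (0.08+0.07j), (0.09+0.09j)],[0.00-0.00j, -0.04-0.07j, -0.04-0.09j]] + [[(-0-0j), -0.00-0.00j, -0j],[(-0-0j), (-0-0j), 0.00-0.00j],[0j, 0j, -0.00+0.00j]]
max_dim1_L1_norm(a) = 1.17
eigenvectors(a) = [[0.95+0.00j, 0.95-0.00j, -0.64+0.00j], [(-0.25-0.02j), (-0.25+0.02j), -0.60+0.00j], [0.20-0.04j, 0.20+0.04j, (0.47+0j)]]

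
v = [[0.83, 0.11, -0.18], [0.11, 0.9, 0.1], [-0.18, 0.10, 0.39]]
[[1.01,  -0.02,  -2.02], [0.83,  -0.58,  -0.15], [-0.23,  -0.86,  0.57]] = v @ [[1.03,  -0.49,  -2.37], [0.83,  -0.33,  0.08], [-0.33,  -2.34,  0.35]]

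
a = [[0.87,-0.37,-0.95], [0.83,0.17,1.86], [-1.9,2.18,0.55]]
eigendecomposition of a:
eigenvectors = [[0.15, -0.75, -0.46], [-0.69, -0.64, 0.41], [0.71, 0.14, 0.79]]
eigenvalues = [-1.95, 0.73, 2.81]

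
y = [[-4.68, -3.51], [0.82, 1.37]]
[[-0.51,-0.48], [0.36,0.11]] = y@[[-0.16, 0.08], [0.36, 0.03]]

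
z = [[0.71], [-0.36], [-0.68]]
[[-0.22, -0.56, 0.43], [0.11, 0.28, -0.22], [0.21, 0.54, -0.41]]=z@ [[-0.31, -0.79, 0.60]]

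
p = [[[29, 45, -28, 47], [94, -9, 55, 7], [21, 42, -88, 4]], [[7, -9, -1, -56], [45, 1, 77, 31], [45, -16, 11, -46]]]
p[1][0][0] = 7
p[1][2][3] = -46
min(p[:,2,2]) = -88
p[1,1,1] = 1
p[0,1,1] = -9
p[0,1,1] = -9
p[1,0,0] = 7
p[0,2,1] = 42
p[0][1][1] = -9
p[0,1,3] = 7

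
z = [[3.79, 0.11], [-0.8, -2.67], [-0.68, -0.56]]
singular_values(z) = [4.05, 2.55]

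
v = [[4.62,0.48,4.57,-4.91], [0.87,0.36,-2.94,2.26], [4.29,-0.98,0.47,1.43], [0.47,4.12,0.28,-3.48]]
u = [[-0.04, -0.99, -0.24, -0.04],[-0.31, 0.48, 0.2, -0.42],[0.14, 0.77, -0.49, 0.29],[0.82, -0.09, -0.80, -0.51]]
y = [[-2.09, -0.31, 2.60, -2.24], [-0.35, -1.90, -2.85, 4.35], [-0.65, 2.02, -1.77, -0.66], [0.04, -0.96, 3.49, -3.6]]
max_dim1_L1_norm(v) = 14.58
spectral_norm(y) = 8.01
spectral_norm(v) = 9.21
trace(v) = 1.97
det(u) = -0.36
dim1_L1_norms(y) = [7.24, 9.45, 5.1, 8.09]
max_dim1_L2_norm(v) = 8.16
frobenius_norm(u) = 2.03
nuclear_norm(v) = 19.26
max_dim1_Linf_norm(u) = 0.99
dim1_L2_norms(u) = [1.02, 0.74, 0.97, 1.26]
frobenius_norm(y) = 9.01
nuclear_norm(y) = 14.27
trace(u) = -0.56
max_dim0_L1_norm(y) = 10.85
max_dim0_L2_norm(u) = 1.35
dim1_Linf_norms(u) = [0.99, 0.48, 0.77, 0.82]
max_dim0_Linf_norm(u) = 0.99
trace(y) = -9.36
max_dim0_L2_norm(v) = 6.59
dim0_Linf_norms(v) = [4.62, 4.12, 4.57, 4.91]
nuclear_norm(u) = 3.64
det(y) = 39.09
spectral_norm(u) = 1.37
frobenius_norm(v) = 11.50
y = u @ v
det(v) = -108.23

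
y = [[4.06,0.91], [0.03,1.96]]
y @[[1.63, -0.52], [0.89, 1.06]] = [[7.43, -1.15], [1.79, 2.06]]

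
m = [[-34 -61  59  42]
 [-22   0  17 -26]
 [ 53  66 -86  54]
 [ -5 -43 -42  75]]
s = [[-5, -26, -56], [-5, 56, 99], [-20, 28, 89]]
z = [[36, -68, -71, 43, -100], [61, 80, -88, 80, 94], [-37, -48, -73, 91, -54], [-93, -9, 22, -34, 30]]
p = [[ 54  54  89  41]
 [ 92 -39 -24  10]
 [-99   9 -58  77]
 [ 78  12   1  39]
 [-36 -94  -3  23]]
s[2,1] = 28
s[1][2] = 99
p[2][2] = -58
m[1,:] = [-22, 0, 17, -26]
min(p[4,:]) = -94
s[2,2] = 89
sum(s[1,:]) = 150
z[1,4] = 94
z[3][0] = -93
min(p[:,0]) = -99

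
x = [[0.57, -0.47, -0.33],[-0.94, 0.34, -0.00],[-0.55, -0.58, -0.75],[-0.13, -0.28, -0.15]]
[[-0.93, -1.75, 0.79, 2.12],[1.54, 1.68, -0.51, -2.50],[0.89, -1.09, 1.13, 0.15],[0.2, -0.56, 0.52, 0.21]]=x @ [[-1.62,  -0.99,  -0.11,  2.17], [0.04,  2.19,  -1.81,  -1.34], [-0.03,  0.48,  -0.02,  -0.76]]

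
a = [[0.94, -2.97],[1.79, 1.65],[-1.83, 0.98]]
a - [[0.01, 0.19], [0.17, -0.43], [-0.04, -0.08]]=[[0.93, -3.16], [1.62, 2.08], [-1.79, 1.06]]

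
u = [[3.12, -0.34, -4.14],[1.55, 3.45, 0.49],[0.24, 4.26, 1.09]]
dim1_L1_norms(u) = [7.6, 5.49, 5.59]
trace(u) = 7.66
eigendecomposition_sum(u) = [[1.63+1.14j, (-0.38+3.32j), -1.86+0.47j], [0.74-0.84j, (1.83+0.42j), (0.14+1.06j)], [(0.19-1.2j), 1.92-0.68j, 0.75+0.89j]] + [[1.63-1.14j, (-0.38-3.32j), (-1.86-0.47j)], [0.74+0.84j, 1.83-0.42j, (0.14-1.06j)], [0.19+1.20j, (1.92+0.68j), (0.75-0.89j)]] + [[-0.14+0.00j, (0.42-0j), -0.43+0.00j], [0.07-0.00j, (-0.2+0j), (0.21-0j)], [(-0.14+0j), (0.41-0j), -0.42+0.00j]]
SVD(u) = [[-0.41,-0.90,0.17], [0.55,-0.39,-0.74], [0.73,-0.21,0.65]] @ diag([5.8364822133262075, 5.14765641035107, 0.6042423805877457]) @ [[-0.04, 0.88, 0.47], [-0.67, -0.38, 0.64], [-0.74, 0.29, -0.61]]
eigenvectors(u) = [[0.77+0.00j,(0.77-0j),(0.68+0j)], [0.05-0.43j,0.05+0.43j,-0.33+0.00j], [-0.21-0.42j,-0.21+0.42j,(0.66+0j)]]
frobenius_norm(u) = 7.81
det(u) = -18.15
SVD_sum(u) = [[0.1, -2.11, -1.13], [-0.14, 2.82, 1.51], [-0.19, 3.74, 2.01]] + [[3.09, 1.74, -2.94], [1.36, 0.76, -1.29], [0.72, 0.40, -0.68]] + [[-0.08, 0.03, -0.06], [0.33, -0.13, 0.27], [-0.29, 0.11, -0.24]]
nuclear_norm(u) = 11.59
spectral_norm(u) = 5.84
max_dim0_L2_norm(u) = 5.49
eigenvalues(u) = [(4.21+2.46j), (4.21-2.46j), (-0.76+0j)]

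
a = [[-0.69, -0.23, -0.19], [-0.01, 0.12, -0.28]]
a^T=[[-0.69,-0.01], [-0.23,0.12], [-0.19,-0.28]]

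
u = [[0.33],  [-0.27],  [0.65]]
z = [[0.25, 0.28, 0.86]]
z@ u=[[0.57]]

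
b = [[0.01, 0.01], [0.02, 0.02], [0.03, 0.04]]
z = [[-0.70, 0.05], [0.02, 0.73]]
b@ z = [[-0.01, 0.01], [-0.01, 0.02], [-0.02, 0.03]]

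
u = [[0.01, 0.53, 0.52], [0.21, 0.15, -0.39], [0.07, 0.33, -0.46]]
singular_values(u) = [0.82, 0.64, 0.13]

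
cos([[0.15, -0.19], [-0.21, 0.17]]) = [[0.97, 0.03], [0.03, 0.97]]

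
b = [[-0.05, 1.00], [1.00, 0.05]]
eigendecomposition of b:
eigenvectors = [[-0.72,  -0.69], [0.69,  -0.72]]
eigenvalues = [-1.0, 1.0]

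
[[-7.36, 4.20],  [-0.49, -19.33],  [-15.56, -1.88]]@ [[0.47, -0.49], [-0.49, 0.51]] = [[-5.52, 5.75],[9.24, -9.62],[-6.39, 6.67]]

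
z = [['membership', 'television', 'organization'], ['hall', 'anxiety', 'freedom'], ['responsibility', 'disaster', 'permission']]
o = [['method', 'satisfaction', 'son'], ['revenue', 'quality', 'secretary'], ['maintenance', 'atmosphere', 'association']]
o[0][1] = 'satisfaction'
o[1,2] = 'secretary'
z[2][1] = 'disaster'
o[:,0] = ['method', 'revenue', 'maintenance']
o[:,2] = ['son', 'secretary', 'association']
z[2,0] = 'responsibility'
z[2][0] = 'responsibility'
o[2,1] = 'atmosphere'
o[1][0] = 'revenue'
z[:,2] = ['organization', 'freedom', 'permission']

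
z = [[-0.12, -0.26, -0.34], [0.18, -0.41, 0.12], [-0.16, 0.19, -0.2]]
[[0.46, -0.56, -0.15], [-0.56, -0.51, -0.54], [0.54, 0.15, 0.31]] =z@[[-0.93, 0.65, -1.38], [0.53, 1.58, 0.81], [-1.44, 0.21, 0.31]]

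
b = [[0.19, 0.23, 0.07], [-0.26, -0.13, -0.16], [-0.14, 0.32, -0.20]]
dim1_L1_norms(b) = [0.49, 0.55, 0.66]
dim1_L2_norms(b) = [0.31, 0.33, 0.4]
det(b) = 0.00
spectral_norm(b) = 0.44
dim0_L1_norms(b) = [0.59, 0.68, 0.43]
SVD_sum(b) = [[0.21,0.20,0.1], [-0.21,-0.21,-0.10], [0.03,0.03,0.02]] + [[-0.02, 0.03, -0.02], [-0.05, 0.08, -0.06], [-0.17, 0.29, -0.22]] + [[0.00, -0.0, -0.0], [0.0, -0.00, -0.0], [-0.0, 0.0, 0.0]]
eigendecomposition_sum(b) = [[(0.01+0j), (0.01+0j), (-0+0j)], [(-0-0j), -0.00-0.00j, -0j], [-0.01-0.00j, -0.01-0.00j, -0j]] + [[(0.09+0.04j),(0.11-0.09j),0.04+0.06j], [-0.13+0.02j,-0.06+0.18j,(-0.08-0.04j)], [(-0.06+0.16j),0.16+0.20j,(-0.1+0.06j)]] + [[0.09-0.04j, 0.11+0.09j, (0.04-0.06j)],[-0.13-0.02j, (-0.06-0.18j), (-0.08+0.04j)],[(-0.06-0.16j), (0.16-0.2j), (-0.1-0.06j)]]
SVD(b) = [[-0.69, 0.11, 0.72], [0.71, 0.26, 0.65], [-0.12, 0.96, -0.25]] @ diag([0.43949302413070235, 0.4157264582558331, 0.0041705690871808145]) @ [[-0.68, -0.66, -0.32], [-0.44, 0.72, -0.54], [0.58, -0.23, -0.78]]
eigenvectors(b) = [[(-0.6+0j), (-0-0.41j), -0.00+0.41j], [0.24+0.00j, 0.29+0.47j, (0.29-0.47j)], [0.77+0.00j, (0.73+0j), (0.73-0j)]]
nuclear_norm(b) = 0.86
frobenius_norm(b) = 0.60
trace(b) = -0.14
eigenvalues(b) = [(0.01+0j), (-0.07+0.28j), (-0.07-0.28j)]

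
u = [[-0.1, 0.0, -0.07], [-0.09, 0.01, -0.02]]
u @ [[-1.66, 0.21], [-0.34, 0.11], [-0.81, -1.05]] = [[0.22, 0.05], [0.16, 0.00]]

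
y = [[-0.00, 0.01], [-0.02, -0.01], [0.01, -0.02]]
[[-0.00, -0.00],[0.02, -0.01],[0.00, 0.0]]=y@[[-0.56, 0.30],[-0.45, -0.08]]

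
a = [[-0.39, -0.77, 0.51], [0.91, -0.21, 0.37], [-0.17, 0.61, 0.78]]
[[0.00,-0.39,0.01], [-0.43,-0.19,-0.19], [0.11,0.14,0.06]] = a @ [[-0.41, -0.05, -0.19], [0.16, 0.42, 0.07], [-0.07, -0.16, -0.02]]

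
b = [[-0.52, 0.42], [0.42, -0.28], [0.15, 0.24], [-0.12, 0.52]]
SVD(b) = [[-0.69, 0.28], [0.51, -0.32], [-0.09, -0.66], [-0.5, -0.61]] @ diag([0.9481675672120079, 0.40924108357698213]) @ [[0.66, -0.75], [-0.75, -0.66]]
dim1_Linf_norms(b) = [0.52, 0.42, 0.24, 0.52]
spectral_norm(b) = 0.95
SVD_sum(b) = [[-0.43, 0.50], [0.32, -0.37], [-0.05, 0.06], [-0.31, 0.35]] + [[-0.09, -0.08], [0.10, 0.09], [0.2, 0.18], [0.19, 0.17]]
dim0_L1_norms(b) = [1.21, 1.46]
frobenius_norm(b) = 1.03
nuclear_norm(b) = 1.36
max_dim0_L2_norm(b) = 0.76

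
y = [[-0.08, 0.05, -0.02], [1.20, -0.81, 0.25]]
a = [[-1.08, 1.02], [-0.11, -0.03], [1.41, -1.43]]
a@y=[[1.31, -0.88, 0.28], [-0.03, 0.02, -0.01], [-1.83, 1.23, -0.39]]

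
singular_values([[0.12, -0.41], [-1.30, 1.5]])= [2.02, 0.17]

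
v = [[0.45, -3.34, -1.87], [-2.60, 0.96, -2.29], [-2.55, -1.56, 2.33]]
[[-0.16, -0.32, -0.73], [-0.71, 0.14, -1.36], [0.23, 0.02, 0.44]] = v @ [[0.1, -0.04, 0.18], [-0.04, 0.08, 0.02], [0.18, 0.02, 0.40]]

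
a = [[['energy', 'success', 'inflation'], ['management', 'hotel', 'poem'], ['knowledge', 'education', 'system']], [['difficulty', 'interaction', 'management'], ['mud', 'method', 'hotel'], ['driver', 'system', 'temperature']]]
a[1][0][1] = 'interaction'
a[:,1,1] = ['hotel', 'method']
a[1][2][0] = 'driver'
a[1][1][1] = 'method'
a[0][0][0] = 'energy'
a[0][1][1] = 'hotel'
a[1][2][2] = 'temperature'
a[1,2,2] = 'temperature'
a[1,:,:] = [['difficulty', 'interaction', 'management'], ['mud', 'method', 'hotel'], ['driver', 'system', 'temperature']]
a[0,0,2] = 'inflation'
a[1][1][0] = 'mud'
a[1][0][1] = 'interaction'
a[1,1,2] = 'hotel'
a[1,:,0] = ['difficulty', 'mud', 'driver']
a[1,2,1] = 'system'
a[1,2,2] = 'temperature'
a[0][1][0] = 'management'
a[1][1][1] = 'method'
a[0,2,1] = 'education'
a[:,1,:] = [['management', 'hotel', 'poem'], ['mud', 'method', 'hotel']]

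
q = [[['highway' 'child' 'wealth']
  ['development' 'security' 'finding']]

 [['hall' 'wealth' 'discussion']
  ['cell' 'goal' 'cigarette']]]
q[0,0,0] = 'highway'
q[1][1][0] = 'cell'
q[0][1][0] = 'development'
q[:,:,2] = [['wealth', 'finding'], ['discussion', 'cigarette']]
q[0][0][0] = 'highway'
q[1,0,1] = 'wealth'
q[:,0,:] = [['highway', 'child', 'wealth'], ['hall', 'wealth', 'discussion']]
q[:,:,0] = [['highway', 'development'], ['hall', 'cell']]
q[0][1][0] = 'development'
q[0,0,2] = 'wealth'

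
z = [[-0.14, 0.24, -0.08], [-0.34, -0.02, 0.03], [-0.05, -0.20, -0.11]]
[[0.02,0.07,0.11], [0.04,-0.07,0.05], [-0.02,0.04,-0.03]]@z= [[-0.03, -0.02, -0.01], [0.02, 0.00, -0.01], [-0.01, 0.0, 0.01]]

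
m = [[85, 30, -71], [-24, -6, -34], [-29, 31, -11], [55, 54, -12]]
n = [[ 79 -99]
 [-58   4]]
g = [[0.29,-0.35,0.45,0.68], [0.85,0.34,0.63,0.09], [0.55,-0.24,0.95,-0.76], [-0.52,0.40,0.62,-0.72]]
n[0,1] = -99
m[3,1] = 54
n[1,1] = 4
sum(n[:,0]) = 21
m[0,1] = 30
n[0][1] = -99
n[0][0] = 79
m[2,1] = 31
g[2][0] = 0.549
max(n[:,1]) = 4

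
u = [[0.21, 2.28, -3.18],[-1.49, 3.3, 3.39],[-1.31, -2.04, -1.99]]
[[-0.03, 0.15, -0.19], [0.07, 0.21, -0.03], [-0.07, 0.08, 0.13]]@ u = [[0.02,0.81,0.98], [-0.26,0.91,0.55], [-0.30,-0.16,0.24]]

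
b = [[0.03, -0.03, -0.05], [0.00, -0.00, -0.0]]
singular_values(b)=[0.07, -0.0]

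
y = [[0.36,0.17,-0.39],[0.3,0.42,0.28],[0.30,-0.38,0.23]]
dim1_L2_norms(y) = [0.56, 0.59, 0.54]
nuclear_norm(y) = 1.67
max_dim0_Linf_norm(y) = 0.42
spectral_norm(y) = 0.64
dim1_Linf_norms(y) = [0.39, 0.42, 0.38]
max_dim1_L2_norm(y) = 0.59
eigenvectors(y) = [[(-0.68+0j), -0.02-0.53j, (-0.02+0.53j)], [(-0.72+0j), (-0.1+0.47j), (-0.1-0.47j)], [0.17+0.00j, -0.70+0.00j, -0.70-0.00j]]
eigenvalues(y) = [(0.64+0j), (0.19+0.48j), (0.19-0.48j)]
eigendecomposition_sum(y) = [[0.29-0.00j, (0.32+0j), -0.05+0.00j], [(0.3-0j), (0.34+0j), -0.06+0.00j], [(-0.07+0j), -0.08-0.00j, 0.01+0.00j]] + [[0.04+0.14j, (-0.07-0.11j), -0.17+0.09j], [-0.00-0.13j, 0.04+0.11j, 0.17-0.04j], [0.19-0.04j, -0.15+0.09j, 0.11+0.23j]] + [[0.04-0.14j, -0.07+0.11j, -0.17-0.09j], [-0.00+0.13j, (0.04-0.11j), 0.17+0.04j], [(0.19+0.04j), (-0.15-0.09j), 0.11-0.23j]]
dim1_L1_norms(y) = [0.92, 1.0, 0.91]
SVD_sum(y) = [[0.23, 0.33, -0.07], [0.26, 0.37, -0.08], [-0.10, -0.14, 0.03]] + [[-0.09, 0.03, -0.13],[0.16, -0.06, 0.25],[0.23, -0.09, 0.35]] + [[0.21, -0.19, -0.19], [-0.13, 0.11, 0.11], [0.17, -0.15, -0.15]]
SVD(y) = [[-0.64, 0.29, 0.71], [-0.72, -0.55, -0.42], [0.27, -0.78, 0.56]] @ diag([0.6397366370129663, 0.5484618993992778, 0.48231377771185097]) @ [[-0.57, -0.80, 0.17], [-0.54, 0.21, -0.82], [0.62, -0.56, -0.55]]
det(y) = 0.17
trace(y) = 1.01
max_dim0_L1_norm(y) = 0.97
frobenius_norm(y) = 0.97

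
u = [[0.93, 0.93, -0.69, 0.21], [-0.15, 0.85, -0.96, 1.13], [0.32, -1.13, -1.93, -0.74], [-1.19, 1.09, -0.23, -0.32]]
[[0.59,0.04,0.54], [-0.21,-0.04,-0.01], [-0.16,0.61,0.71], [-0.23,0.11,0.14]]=u @ [[0.49, -0.03, 0.24],[0.27, -0.04, 0.21],[0.1, -0.22, -0.3],[-0.24, -0.20, -0.39]]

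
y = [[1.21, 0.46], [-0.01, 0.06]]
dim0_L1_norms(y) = [1.22, 0.52]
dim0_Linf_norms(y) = [1.21, 0.46]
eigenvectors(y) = [[1.00, -0.37], [-0.01, 0.93]]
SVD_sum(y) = [[1.21,0.46],[0.01,0.0]] + [[0.00, -0.0], [-0.02, 0.06]]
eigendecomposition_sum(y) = [[1.21, 0.49], [-0.01, -0.00]] + [[-0.00,-0.03],[0.00,0.06]]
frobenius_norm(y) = 1.30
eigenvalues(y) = [1.21, 0.06]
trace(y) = 1.27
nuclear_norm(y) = 1.35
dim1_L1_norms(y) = [1.67, 0.07]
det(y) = 0.08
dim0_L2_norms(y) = [1.21, 0.46]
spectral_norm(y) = 1.29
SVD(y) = [[-1.00, -0.01], [-0.01, 1.00]] @ diag([1.2945438107089702, 0.059634907186123444]) @ [[-0.93,-0.36], [-0.36,0.93]]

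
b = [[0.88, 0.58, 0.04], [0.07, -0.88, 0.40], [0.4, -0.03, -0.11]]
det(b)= 0.207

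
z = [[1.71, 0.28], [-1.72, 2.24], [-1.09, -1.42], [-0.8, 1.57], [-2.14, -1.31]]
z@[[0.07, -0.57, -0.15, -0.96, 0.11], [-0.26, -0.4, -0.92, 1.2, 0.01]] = [[0.05, -1.09, -0.51, -1.31, 0.19], [-0.7, 0.08, -1.80, 4.34, -0.17], [0.29, 1.19, 1.47, -0.66, -0.13], [-0.46, -0.17, -1.32, 2.65, -0.07], [0.19, 1.74, 1.53, 0.48, -0.25]]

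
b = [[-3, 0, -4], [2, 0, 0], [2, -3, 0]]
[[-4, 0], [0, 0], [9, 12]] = b @ [[0, 0], [-3, -4], [1, 0]]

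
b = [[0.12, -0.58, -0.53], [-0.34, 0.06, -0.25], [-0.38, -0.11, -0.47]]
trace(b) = -0.29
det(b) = -0.00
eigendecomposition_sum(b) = [[-0.24, -0.20, -0.44], [-0.16, -0.13, -0.29], [-0.27, -0.23, -0.50]] + [[0.36, -0.38, -0.09], [-0.18, 0.19, 0.05], [-0.11, 0.12, 0.03]] + [[0.00,  0.00,  -0.00], [0.0,  0.0,  -0.00], [-0.00,  -0.0,  0.00]]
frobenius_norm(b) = 1.09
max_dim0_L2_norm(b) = 0.75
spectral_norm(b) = 0.92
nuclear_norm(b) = 1.51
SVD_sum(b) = [[-0.17, -0.38, -0.58], [-0.06, -0.13, -0.2], [-0.13, -0.28, -0.43]] + [[0.29, -0.20, 0.05], [-0.28, 0.19, -0.05], [-0.25, 0.17, -0.04]] + [[0.0, 0.0, -0.00],[0.0, 0.0, -0.0],[-0.0, -0.00, 0.0]]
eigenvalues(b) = [-0.87, 0.58, 0.0]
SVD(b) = [[0.77, -0.6, -0.19],[0.27, 0.59, -0.76],[0.57, 0.53, 0.62]] @ diag([0.92223003191964, 0.5833423278214862, 0.0018699725425483649]) @ [[-0.24, -0.54, -0.81], [-0.82, 0.56, -0.13], [-0.53, -0.63, 0.57]]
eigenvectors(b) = [[0.6, 0.86, -0.53],[0.41, -0.44, -0.63],[0.69, -0.27, 0.57]]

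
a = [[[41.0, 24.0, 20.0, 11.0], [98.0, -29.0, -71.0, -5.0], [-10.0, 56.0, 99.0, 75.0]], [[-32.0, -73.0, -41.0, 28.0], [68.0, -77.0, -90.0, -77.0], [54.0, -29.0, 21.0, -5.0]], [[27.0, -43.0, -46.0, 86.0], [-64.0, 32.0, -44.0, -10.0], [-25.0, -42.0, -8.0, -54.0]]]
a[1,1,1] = -77.0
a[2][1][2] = -44.0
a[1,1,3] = -77.0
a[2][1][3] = -10.0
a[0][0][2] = 20.0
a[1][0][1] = -73.0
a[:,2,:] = [[-10.0, 56.0, 99.0, 75.0], [54.0, -29.0, 21.0, -5.0], [-25.0, -42.0, -8.0, -54.0]]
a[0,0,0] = 41.0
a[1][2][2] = 21.0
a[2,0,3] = 86.0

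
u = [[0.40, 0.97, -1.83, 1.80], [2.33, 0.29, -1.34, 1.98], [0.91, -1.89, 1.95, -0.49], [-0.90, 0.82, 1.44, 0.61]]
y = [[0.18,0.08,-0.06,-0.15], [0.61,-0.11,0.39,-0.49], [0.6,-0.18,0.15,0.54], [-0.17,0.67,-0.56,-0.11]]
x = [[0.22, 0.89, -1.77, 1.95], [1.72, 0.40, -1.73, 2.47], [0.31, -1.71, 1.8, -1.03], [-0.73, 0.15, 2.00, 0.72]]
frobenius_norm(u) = 5.59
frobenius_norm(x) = 5.69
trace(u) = 3.25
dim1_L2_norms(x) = [2.79, 3.49, 2.71, 2.25]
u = y + x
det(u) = 10.22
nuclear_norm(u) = 9.53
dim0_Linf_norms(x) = [1.72, 1.71, 2.0, 2.47]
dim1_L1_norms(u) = [5.0, 5.94, 5.24, 3.77]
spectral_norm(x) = 4.95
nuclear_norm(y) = 2.62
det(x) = 7.29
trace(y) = 0.11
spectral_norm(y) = 1.17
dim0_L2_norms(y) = [0.89, 0.71, 0.7, 0.75]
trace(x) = 3.14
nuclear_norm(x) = 9.26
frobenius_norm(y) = 1.53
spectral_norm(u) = 4.46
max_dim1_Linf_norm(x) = 2.47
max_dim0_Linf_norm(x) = 2.47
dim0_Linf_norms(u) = [2.33, 1.89, 1.95, 1.98]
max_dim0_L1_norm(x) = 7.3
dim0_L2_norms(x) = [1.91, 1.97, 3.66, 3.39]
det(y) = 0.03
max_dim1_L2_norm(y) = 0.9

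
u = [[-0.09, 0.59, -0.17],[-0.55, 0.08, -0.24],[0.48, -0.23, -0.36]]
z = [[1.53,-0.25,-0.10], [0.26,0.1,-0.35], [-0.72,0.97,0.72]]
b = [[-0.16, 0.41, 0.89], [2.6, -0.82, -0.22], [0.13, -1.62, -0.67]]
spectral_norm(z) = 1.93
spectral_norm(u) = 0.83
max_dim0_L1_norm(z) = 2.51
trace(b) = -1.65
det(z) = 0.58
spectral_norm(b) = 2.89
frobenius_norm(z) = 2.14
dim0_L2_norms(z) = [1.71, 1.01, 0.81]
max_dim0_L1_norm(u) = 1.12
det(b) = -2.98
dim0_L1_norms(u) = [1.12, 0.9, 0.77]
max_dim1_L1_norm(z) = 2.41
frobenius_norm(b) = 3.40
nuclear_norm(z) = 3.14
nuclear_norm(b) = 5.18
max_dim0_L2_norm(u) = 0.74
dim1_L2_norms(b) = [0.99, 2.74, 1.76]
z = u @ b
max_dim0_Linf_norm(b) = 2.6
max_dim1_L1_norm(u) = 1.07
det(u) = -0.19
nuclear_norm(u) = 1.80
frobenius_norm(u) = 1.08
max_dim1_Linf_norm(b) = 2.6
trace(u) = -0.37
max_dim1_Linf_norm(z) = 1.53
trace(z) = 2.35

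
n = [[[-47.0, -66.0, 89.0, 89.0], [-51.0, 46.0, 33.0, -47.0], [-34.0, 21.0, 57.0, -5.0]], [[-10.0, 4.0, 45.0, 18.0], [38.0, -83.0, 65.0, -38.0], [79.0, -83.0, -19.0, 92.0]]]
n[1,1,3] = -38.0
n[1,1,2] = 65.0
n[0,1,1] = 46.0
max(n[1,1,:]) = 65.0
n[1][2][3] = 92.0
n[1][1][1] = -83.0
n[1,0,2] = 45.0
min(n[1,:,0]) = -10.0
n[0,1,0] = -51.0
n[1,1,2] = 65.0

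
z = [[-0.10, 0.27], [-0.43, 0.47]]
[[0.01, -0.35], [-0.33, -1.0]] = z @ [[1.40, 1.53], [0.57, -0.73]]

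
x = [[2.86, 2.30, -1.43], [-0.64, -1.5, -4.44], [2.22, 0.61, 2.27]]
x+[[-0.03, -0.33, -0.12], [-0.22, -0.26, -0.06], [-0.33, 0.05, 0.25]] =[[2.83, 1.97, -1.55], [-0.86, -1.76, -4.5], [1.89, 0.66, 2.52]]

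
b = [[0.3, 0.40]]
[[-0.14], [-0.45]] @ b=[[-0.04, -0.06], [-0.14, -0.18]]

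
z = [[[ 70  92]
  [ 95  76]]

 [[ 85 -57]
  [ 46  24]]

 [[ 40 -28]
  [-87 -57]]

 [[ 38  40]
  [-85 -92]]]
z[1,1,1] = 24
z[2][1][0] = -87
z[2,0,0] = 40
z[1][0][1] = -57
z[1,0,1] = -57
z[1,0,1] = -57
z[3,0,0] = 38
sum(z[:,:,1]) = -2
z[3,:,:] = [[38, 40], [-85, -92]]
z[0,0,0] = 70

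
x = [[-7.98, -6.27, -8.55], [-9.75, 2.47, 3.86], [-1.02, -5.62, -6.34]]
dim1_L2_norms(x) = [13.27, 10.77, 8.53]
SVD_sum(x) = [[-7.13, -6.87, -8.76], [-0.76, -0.74, -0.94], [-4.14, -3.99, -5.08]] + [[-0.84, 0.32, 0.43], [-8.99, 3.39, 4.66], [3.11, -1.17, -1.61]] + [[-0.01,0.29,-0.22], [0.00,-0.19,0.14], [0.01,-0.46,0.35]]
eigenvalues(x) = [(-14.68+0j), (1.41+2.56j), (1.41-2.56j)]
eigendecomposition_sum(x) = [[-9.10-0.00j, -5.55+0.00j, -6.77+0.00j], [-4.28-0.00j, -2.61+0.00j, (-3.18+0j)], [(-4-0j), -2.43+0.00j, (-2.97+0j)]] + [[0.56+0.33j, (-0.36-0.43j), -0.89-0.28j],  [-2.74+1.02j, 2.54-0.02j, (3.52-2.3j)],  [1.49-1.28j, (-1.59+0.6j), -1.68+2.26j]] + [[0.56-0.33j, (-0.36+0.43j), -0.89+0.28j], [(-2.74-1.02j), 2.54+0.02j, 3.52+2.30j], [(1.49+1.28j), (-1.59-0.6j), -1.68-2.26j]]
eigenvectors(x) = [[(-0.84+0j),  (0.12+0.14j),  0.12-0.14j], [(-0.4+0j),  -0.82+0.00j,  (-0.82-0j)], [-0.37+0.00j,  (0.51-0.19j),  (0.51+0.19j)]]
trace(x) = -11.85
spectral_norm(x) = 15.36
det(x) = -125.92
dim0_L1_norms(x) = [18.75, 14.36, 18.75]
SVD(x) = [[-0.86, -0.09, -0.50], [-0.09, -0.94, 0.32], [-0.50, 0.33, 0.8]] @ diag([15.356828345105852, 11.341266413159003, 0.7229794773746977]) @ [[0.54, 0.52, 0.66], [0.84, -0.32, -0.44], [0.02, -0.79, 0.61]]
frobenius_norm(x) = 19.10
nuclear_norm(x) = 27.42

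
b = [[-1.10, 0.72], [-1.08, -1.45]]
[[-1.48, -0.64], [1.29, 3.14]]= b @[[0.51,  -0.56], [-1.27,  -1.75]]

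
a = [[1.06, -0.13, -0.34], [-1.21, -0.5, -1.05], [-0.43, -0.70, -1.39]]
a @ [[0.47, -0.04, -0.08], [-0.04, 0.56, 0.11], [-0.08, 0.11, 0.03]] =[[0.53, -0.15, -0.11], [-0.46, -0.35, 0.01], [-0.06, -0.53, -0.08]]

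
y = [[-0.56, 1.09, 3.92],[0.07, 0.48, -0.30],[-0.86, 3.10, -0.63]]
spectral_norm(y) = 4.14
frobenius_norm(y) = 5.29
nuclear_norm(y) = 7.60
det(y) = 2.45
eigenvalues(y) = [(-0.62+2.07j), (-0.62-2.07j), (0.53+0j)]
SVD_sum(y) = [[-0.71, 1.66, 3.63], [0.01, -0.03, -0.08], [-0.15, 0.35, 0.77]] + [[0.14, -0.57, 0.29], [-0.12, 0.47, -0.24], [-0.68, 2.76, -1.39]] + [[0.01, 0.0, 0.0], [0.17, 0.05, 0.01], [-0.03, -0.01, -0.0]]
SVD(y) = [[-0.98, -0.2, 0.05], [0.02, 0.16, 0.99], [-0.21, 0.97, -0.16]] @ diag([4.144412230358873, 3.2758618689398307, 0.18021176564756786]) @ [[0.18, -0.41, -0.9], [-0.22, 0.87, -0.44], [0.96, 0.27, 0.06]]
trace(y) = -0.71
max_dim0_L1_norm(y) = 4.85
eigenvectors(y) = [[0.88+0.00j, (0.88-0j), 0.93+0.00j], [-0.06+0.01j, -0.06-0.01j, (0.32+0j)], [0.46j, -0.46j, (0.17+0j)]]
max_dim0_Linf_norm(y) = 3.92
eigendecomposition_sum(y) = [[-0.33+0.83j, -0.09-2.73j, (1.97+0.62j)], [(0.02-0.06j), 0.02+0.20j, -0.15-0.03j], [-0.44-0.17j, 1.44-0.06j, -0.31+1.04j]] + [[(-0.33-0.83j), (-0.09+2.73j), (1.97-0.62j)], [(0.02+0.06j), (0.02-0.2j), -0.15+0.03j], [(-0.44+0.17j), 1.44+0.06j, (-0.31-1.04j)]] + [[0.09+0.00j, (1.26+0j), (-0.01-0j)], [0.03+0.00j, (0.44+0j), (-0-0j)], [0.02+0.00j, 0.23+0.00j, -0.00-0.00j]]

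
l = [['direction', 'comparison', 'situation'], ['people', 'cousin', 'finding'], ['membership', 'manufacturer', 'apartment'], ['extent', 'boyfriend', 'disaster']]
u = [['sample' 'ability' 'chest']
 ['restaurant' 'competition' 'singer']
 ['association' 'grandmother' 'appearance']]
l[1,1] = 'cousin'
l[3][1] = 'boyfriend'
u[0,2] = 'chest'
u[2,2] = 'appearance'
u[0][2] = 'chest'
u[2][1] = 'grandmother'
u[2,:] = ['association', 'grandmother', 'appearance']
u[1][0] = 'restaurant'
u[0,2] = 'chest'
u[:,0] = ['sample', 'restaurant', 'association']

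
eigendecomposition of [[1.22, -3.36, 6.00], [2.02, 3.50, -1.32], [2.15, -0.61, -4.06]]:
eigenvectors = [[(-0.56+0j), 0.79+0.00j, 0.79-0.00j],  [0.24+0.00j, -0.06-0.57j, (-0.06+0.57j)],  [0.79+0.00j, (0.23-0.02j), 0.23+0.02j]]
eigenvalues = [(-5.78+0j), (3.22+2.24j), (3.22-2.24j)]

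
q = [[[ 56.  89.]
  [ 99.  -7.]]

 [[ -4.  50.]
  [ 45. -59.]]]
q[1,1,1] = -59.0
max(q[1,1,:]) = 45.0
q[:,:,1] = [[89.0, -7.0], [50.0, -59.0]]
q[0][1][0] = 99.0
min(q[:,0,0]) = -4.0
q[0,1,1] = -7.0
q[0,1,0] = 99.0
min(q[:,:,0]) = -4.0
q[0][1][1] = -7.0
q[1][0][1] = 50.0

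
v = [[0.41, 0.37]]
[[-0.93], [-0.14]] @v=[[-0.38,-0.34], [-0.06,-0.05]]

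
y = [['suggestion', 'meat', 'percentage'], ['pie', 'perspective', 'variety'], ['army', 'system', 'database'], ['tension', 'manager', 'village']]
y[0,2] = 'percentage'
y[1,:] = ['pie', 'perspective', 'variety']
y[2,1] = 'system'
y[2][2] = 'database'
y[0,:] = ['suggestion', 'meat', 'percentage']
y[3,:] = ['tension', 'manager', 'village']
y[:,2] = ['percentage', 'variety', 'database', 'village']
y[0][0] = 'suggestion'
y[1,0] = 'pie'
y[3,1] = 'manager'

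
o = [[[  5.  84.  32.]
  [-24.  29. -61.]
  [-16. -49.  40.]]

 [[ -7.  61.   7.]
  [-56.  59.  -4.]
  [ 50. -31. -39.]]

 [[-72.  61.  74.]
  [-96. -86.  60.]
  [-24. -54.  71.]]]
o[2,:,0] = [-72.0, -96.0, -24.0]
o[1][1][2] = -4.0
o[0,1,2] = -61.0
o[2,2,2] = 71.0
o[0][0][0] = 5.0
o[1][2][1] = -31.0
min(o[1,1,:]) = -56.0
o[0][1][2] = -61.0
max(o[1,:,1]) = 61.0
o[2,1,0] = -96.0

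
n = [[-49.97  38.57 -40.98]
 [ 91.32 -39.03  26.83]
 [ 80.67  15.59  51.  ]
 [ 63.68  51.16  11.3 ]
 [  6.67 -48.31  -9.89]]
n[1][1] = -39.03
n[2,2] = 51.0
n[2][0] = 80.67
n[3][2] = 11.3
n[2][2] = 51.0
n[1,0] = 91.32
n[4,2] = -9.89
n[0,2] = -40.98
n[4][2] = -9.89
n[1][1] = -39.03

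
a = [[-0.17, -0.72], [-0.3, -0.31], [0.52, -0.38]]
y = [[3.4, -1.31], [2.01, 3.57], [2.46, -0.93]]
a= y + [[-3.57, 0.59], [-2.31, -3.88], [-1.94, 0.55]]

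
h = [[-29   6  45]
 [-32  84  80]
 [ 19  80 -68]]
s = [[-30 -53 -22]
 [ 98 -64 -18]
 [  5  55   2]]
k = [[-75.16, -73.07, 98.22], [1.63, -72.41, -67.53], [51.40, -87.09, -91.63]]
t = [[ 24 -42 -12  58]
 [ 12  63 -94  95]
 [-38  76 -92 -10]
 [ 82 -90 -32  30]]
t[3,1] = -90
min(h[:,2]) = -68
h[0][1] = 6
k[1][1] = -72.41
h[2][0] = 19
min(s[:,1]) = -64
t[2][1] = 76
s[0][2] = -22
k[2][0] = 51.4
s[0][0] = -30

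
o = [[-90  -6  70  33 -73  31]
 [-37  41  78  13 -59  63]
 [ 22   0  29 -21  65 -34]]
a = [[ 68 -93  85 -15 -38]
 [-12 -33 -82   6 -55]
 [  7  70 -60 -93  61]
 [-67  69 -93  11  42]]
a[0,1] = -93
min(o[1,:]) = -59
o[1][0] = -37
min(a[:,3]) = -93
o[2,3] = -21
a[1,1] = -33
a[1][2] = -82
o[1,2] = 78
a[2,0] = 7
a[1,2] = -82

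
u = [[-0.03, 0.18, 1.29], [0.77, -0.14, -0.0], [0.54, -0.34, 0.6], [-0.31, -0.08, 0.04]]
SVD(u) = [[0.86, -0.39, 0.31], [0.13, 0.75, 0.35], [0.5, 0.46, -0.66], [-0.02, -0.27, -0.59]] @ diag([1.4469303287062694, 1.0011966051195809, 0.2918869331898792]) @ [[0.24, -0.02, 0.97], [0.92, -0.31, -0.24], [0.31, 0.95, -0.06]]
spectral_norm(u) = 1.45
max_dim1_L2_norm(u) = 1.3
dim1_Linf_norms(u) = [1.29, 0.77, 0.6, 0.31]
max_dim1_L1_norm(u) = 1.5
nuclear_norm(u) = 2.74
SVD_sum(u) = [[0.3, -0.03, 1.2], [0.05, -0.00, 0.18], [0.18, -0.02, 0.70], [-0.01, 0.0, -0.03]] + [[-0.36, 0.12, 0.09], [0.69, -0.23, -0.18], [0.42, -0.14, -0.11], [-0.25, 0.08, 0.06]] + [[0.03, 0.09, -0.01], [0.03, 0.1, -0.01], [-0.06, -0.18, 0.01], [-0.05, -0.16, 0.01]]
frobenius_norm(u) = 1.78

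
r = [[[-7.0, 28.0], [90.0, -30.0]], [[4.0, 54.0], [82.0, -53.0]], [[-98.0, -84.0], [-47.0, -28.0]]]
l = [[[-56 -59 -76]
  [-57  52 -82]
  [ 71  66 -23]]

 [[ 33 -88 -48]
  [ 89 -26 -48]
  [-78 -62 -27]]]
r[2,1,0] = -47.0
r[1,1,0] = 82.0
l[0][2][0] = 71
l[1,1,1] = -26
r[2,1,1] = -28.0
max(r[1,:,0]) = 82.0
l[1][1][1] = -26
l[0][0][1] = -59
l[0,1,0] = -57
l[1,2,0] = -78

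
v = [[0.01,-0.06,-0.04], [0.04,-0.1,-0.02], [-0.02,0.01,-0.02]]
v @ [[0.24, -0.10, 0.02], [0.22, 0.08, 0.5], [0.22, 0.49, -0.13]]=[[-0.02, -0.03, -0.02], [-0.02, -0.02, -0.05], [-0.01, -0.01, 0.01]]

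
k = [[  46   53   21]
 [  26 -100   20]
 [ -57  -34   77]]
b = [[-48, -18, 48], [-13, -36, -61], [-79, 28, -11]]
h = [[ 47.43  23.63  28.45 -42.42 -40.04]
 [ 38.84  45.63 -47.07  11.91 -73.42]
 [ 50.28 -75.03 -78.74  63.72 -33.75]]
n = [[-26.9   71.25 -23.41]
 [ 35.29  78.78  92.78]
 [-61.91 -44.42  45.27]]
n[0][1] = 71.25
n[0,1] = 71.25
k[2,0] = -57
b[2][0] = -79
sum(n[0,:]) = 20.94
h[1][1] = 45.63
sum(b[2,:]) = -62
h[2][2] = -78.74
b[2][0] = -79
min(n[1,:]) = 35.29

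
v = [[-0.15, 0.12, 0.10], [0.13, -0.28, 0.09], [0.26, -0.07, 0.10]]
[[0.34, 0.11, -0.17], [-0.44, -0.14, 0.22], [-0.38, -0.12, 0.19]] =v @ [[-1.29, -0.41, 0.65],[1.04, 0.33, -0.52],[0.26, 0.08, -0.13]]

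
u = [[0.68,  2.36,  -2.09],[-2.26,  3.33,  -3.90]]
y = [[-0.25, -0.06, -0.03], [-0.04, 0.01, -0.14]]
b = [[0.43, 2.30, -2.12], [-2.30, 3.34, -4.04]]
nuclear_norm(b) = 7.88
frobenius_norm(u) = 6.47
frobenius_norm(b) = 6.54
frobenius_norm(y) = 0.30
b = u + y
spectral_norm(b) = 6.36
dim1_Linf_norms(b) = [2.3, 4.04]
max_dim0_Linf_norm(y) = 0.25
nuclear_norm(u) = 7.97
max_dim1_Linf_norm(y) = 0.25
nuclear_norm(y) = 0.40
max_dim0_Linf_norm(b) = 4.04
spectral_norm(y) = 0.27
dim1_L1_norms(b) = [4.85, 9.68]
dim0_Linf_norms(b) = [2.3, 3.34, 4.04]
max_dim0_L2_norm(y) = 0.25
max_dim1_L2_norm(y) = 0.26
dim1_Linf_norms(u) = [2.36, 3.9]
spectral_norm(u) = 6.23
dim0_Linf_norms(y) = [0.25, 0.06, 0.14]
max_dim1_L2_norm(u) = 5.6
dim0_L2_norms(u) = [2.36, 4.08, 4.42]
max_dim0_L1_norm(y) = 0.29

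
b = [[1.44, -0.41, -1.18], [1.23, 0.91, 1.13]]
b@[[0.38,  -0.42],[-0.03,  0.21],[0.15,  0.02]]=[[0.38, -0.71], [0.61, -0.3]]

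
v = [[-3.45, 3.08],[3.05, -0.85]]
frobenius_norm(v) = 5.60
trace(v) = -4.30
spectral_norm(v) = 5.48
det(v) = -6.46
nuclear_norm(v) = 6.66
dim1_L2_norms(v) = [4.62, 3.17]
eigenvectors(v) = [[-0.84,  -0.55], [0.55,  -0.83]]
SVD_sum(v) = [[-3.81,2.54],[2.50,-1.67]] + [[0.36, 0.54], [0.55, 0.82]]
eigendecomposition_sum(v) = [[-3.81, 2.53], [2.51, -1.67]] + [[0.36,0.55], [0.54,0.82]]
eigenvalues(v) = [-5.48, 1.18]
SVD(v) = [[-0.84, 0.55],[0.55, 0.84]] @ diag([5.479350298992657, 1.179245649103308]) @ [[0.83, -0.55], [0.55, 0.83]]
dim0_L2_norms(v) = [4.6, 3.2]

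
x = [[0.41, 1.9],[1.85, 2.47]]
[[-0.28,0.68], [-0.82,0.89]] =x@ [[-0.35, 0.0], [-0.07, 0.36]]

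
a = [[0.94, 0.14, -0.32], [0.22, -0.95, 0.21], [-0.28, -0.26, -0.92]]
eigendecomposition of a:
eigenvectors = [[(-0.98+0j), (0.06-0.11j), (0.06+0.11j)], [-0.09+0.00j, (-0.71+0j), -0.71-0.00j], [(0.16+0j), -0.01-0.69j, (-0.01+0.69j)]]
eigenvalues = [(1+0j), (-0.97+0.24j), (-0.97-0.24j)]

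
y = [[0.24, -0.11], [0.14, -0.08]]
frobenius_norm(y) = 0.31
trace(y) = 0.16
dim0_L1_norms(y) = [0.38, 0.19]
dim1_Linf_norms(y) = [0.24, 0.14]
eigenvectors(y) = [[0.88, 0.39],[0.47, 0.92]]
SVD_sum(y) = [[0.24, -0.12], [0.14, -0.07]] + [[0.0, 0.01], [-0.00, -0.01]]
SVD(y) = [[-0.85,-0.52], [-0.52,0.85]] @ diag([0.3091098075964403, 0.012293366003323663]) @ [[-0.9,0.44], [-0.44,-0.90]]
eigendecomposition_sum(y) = [[0.23, -0.1],[0.13, -0.05]] + [[0.01, -0.01], [0.01, -0.03]]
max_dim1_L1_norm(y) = 0.35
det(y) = -0.00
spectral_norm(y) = 0.31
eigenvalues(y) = [0.18, -0.02]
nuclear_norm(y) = 0.32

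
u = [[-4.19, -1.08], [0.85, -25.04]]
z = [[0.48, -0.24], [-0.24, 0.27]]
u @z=[[-1.75, 0.71], [6.42, -6.96]]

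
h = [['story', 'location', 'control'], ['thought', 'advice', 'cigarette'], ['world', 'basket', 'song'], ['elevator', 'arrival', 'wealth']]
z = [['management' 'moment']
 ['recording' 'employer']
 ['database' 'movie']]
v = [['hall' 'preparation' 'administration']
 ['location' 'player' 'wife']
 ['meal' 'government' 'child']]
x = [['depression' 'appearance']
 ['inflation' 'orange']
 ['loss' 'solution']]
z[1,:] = ['recording', 'employer']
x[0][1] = 'appearance'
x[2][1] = 'solution'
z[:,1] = ['moment', 'employer', 'movie']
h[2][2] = 'song'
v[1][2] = 'wife'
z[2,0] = 'database'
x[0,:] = ['depression', 'appearance']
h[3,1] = 'arrival'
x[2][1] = 'solution'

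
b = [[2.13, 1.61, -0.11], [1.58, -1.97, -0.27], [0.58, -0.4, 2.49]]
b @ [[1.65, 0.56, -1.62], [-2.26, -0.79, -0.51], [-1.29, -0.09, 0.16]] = [[0.02, -0.07, -4.29],[7.41, 2.47, -1.60],[-1.35, 0.42, -0.34]]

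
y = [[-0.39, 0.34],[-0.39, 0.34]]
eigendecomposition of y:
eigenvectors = [[-0.71, -0.66], [-0.71, -0.75]]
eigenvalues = [-0.05, -0.0]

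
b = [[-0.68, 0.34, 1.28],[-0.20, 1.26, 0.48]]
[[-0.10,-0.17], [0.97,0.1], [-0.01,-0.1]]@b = [[0.1, -0.25, -0.21], [-0.68, 0.46, 1.29], [0.03, -0.13, -0.06]]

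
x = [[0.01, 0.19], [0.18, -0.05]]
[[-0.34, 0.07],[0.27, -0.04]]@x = [[0.01, -0.07], [-0.00, 0.05]]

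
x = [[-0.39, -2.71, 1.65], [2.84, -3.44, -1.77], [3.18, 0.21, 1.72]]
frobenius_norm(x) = 6.81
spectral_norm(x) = 5.19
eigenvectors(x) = [[(0.22+0.52j), (0.22-0.52j), (0.44+0j)], [0.75+0.00j, 0.75-0.00j, (-0.05+0j)], [(0.03-0.35j), 0.03+0.35j, 0.90+0.00j]]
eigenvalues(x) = [(-2.69+2.82j), (-2.69-2.82j), (3.27+0j)]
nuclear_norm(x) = 11.40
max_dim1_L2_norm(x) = 4.8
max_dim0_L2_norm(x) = 4.38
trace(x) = -2.11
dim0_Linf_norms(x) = [3.18, 3.44, 1.77]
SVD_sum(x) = [[1.06, -1.14, -0.14],[3.12, -3.34, -0.4],[1.26, -1.35, -0.16]] + [[-0.81,-0.70,-0.50],  [-0.57,-0.49,-0.35],  [2.09,1.80,1.27]] + [[-0.64, -0.87, 2.28],[0.29, 0.39, -1.02],[-0.17, -0.23, 0.61]]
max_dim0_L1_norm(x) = 6.41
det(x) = 49.69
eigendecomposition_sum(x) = [[(-0.6+1.45j), (-1.21-0.92j), 0.23-0.77j], [1.47+1.48j, (-1.74+1.01j), -0.82-0.67j], [0.76-0.63j, 0.40+0.87j, -0.35+0.36j]] + [[(-0.6-1.45j), -1.21+0.92j, (0.23+0.77j)], [1.47-1.48j, -1.74-1.01j, -0.82+0.67j], [0.76+0.63j, (0.4-0.87j), (-0.35-0.36j)]] + [[(0.81+0j),(-0.29-0j),1.19-0.00j], [(-0.09-0j),(0.03+0j),-0.14+0.00j], [1.65+0.00j,-0.59-0.00j,2.43-0.00j]]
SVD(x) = [[0.3, -0.35, 0.89], [0.88, -0.25, -0.4], [0.36, 0.9, 0.24]] @ diag([5.193315567116753, 3.358566551580307, 2.8487197368201658]) @ [[0.68, -0.73, -0.09], [0.69, 0.59, 0.42], [-0.25, -0.34, 0.90]]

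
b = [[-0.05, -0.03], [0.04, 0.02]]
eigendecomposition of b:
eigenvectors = [[-0.71, 0.60], [0.71, -0.80]]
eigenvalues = [-0.02, -0.01]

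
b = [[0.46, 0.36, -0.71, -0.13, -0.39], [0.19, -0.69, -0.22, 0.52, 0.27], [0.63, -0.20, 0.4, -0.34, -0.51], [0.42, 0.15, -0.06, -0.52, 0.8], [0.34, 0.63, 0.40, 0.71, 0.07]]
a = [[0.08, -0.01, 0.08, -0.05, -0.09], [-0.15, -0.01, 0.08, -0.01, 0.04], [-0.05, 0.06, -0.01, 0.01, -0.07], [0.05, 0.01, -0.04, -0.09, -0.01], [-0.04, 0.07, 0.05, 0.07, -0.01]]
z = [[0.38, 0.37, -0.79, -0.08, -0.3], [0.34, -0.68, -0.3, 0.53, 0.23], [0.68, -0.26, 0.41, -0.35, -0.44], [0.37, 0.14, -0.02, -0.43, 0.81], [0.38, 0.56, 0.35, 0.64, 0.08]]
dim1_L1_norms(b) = [2.05, 1.89, 2.08, 1.95, 2.15]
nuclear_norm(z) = 5.01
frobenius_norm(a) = 0.30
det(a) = 0.00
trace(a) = -0.04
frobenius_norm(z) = 2.24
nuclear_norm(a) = 0.61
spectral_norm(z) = 1.01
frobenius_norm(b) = 2.28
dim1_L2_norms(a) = [0.15, 0.18, 0.11, 0.11, 0.12]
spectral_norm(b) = 1.15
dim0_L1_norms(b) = [2.04, 2.03, 1.79, 2.22, 2.04]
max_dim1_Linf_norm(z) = 0.81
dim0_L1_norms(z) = [2.15, 2.01, 1.87, 2.03, 1.86]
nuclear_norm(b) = 5.06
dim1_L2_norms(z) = [1.0, 1.0, 1.01, 1.0, 1.0]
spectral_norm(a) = 0.22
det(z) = 1.01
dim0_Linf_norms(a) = [0.15, 0.07, 0.08, 0.09, 0.09]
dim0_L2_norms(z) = [1.0, 1.0, 1.0, 1.0, 1.0]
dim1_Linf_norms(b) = [0.71, 0.69, 0.63, 0.8, 0.71]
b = z + a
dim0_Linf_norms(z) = [0.68, 0.68, 0.79, 0.64, 0.81]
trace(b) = -0.28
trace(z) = -0.24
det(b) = 1.03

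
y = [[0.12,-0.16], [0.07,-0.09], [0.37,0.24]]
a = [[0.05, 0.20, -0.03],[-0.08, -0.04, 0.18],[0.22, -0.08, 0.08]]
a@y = [[0.01, -0.03], [0.05, 0.06], [0.05, -0.01]]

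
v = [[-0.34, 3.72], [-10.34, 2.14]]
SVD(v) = [[-0.12, -0.99], [-0.99, 0.12]] @ diag([10.622018940309683, 3.5527332621099426]) @ [[0.97, -0.24],[-0.24, -0.97]]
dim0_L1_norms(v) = [10.68, 5.86]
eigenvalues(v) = [(0.9+6.08j), (0.9-6.08j)]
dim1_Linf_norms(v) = [3.72, 10.34]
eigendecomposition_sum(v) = [[(-0.17+3.13j), (1.86-0.28j)],[-5.17+0.77j, (1.07+2.95j)]] + [[(-0.17-3.13j), 1.86+0.28j], [(-5.17-0.77j), 1.07-2.95j]]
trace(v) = 1.80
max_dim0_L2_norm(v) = 10.35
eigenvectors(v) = [[(0.1-0.5j), 0.10+0.50j],  [0.86+0.00j, 0.86-0.00j]]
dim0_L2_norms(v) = [10.35, 4.29]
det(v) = 37.74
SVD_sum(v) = [[-1.19, 0.29], [-10.24, 2.54]] + [[0.85, 3.43], [-0.10, -0.40]]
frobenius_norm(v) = 11.20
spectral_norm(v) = 10.62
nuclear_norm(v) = 14.17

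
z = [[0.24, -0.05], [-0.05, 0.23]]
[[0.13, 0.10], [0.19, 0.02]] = z @ [[0.73, 0.47], [0.98, 0.21]]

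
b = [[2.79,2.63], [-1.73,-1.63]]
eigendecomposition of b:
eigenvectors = [[0.85, -0.69], [-0.53, 0.73]]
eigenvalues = [1.16, 0.0]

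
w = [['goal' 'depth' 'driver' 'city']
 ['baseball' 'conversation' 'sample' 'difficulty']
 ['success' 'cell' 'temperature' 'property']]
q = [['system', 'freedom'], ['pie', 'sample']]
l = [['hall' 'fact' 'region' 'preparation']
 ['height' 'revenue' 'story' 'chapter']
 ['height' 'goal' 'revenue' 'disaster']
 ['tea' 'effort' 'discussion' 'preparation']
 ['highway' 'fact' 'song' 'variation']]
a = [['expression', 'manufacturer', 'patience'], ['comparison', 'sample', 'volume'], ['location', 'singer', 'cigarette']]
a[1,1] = 'sample'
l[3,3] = 'preparation'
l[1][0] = 'height'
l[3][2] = 'discussion'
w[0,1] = 'depth'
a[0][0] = 'expression'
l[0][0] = 'hall'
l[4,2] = 'song'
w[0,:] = ['goal', 'depth', 'driver', 'city']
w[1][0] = 'baseball'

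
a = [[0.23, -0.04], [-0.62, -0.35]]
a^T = [[0.23, -0.62], [-0.04, -0.35]]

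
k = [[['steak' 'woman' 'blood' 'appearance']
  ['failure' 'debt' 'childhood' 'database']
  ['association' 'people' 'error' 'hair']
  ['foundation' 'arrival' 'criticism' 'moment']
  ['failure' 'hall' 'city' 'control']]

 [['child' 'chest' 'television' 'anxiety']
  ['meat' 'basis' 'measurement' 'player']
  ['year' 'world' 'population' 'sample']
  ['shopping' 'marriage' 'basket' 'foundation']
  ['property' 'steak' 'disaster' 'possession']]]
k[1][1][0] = 'meat'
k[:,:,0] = [['steak', 'failure', 'association', 'foundation', 'failure'], ['child', 'meat', 'year', 'shopping', 'property']]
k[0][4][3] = 'control'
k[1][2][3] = 'sample'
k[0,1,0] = 'failure'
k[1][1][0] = 'meat'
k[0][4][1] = 'hall'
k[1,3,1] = 'marriage'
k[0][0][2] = 'blood'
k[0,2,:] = ['association', 'people', 'error', 'hair']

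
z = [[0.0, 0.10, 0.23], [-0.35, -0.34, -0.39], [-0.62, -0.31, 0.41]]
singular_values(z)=[0.85, 0.61, 0.03]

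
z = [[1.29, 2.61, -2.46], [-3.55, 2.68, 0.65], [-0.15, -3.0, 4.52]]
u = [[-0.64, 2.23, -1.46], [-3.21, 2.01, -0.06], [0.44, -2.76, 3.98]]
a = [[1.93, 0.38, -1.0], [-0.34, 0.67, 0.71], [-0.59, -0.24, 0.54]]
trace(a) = 3.14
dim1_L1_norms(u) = [4.33, 5.28, 7.18]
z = a + u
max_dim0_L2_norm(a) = 2.05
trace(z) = 8.49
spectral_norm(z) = 6.58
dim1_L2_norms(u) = [2.74, 3.79, 4.86]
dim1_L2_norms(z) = [3.81, 4.5, 5.43]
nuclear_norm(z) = 12.13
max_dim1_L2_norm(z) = 5.43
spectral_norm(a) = 2.41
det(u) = 11.77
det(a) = 0.46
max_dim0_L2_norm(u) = 4.24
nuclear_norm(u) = 9.74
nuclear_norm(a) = 3.51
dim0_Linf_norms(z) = [3.55, 3.0, 4.52]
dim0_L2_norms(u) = [3.3, 4.08, 4.24]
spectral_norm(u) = 5.89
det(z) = 32.58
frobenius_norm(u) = 6.75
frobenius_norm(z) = 8.01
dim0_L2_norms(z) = [3.78, 4.8, 5.19]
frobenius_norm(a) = 2.58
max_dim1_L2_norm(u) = 4.86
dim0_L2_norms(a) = [2.05, 0.81, 1.34]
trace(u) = 5.35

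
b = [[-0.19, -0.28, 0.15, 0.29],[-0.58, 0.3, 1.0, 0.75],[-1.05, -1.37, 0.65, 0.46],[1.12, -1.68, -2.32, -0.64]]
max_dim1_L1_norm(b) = 5.76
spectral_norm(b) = 3.42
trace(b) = 0.12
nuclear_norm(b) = 5.79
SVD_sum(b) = [[-0.06, 0.07, 0.12, 0.04], [-0.55, 0.56, 1.01, 0.37], [-0.19, 0.20, 0.36, 0.13], [1.27, -1.31, -2.36, -0.86]] + [[-0.18, -0.35, 0.06, 0.10], [-0.15, -0.28, 0.05, 0.08], [-0.81, -1.56, 0.27, 0.44], [-0.20, -0.38, 0.06, 0.11]] + [[0.05, 0.01, -0.03, 0.15],[0.11, 0.02, -0.06, 0.30],[-0.04, -0.01, 0.02, -0.12],[0.04, 0.01, -0.02, 0.12]] + [[0.0, -0.0, 0.00, -0.00], [-0.0, 0.00, -0.00, 0.0], [-0.0, 0.0, -0.00, 0.00], [-0.0, 0.00, -0.00, 0.00]]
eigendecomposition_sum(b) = [[(-0.15-0.06j),(-0.17+0.24j),0.12+0.22j,(0.13+0.1j)],  [-0.34+0.14j,0.12+0.67j,(0.54+0.16j),0.36-0.06j],  [-0.36-0.24j,-0.58+0.55j,0.20+0.63j,(0.29+0.31j)],  [0.28-0.64j,(-1.03-0.76j),(-0.94+0.49j),-0.42+0.54j]] + [[(-0.15+0.06j), (-0.17-0.24j), 0.12-0.22j, 0.13-0.10j], [-0.34-0.14j, 0.12-0.67j, (0.54-0.16j), (0.36+0.06j)], [(-0.36+0.24j), (-0.58-0.55j), 0.20-0.63j, (0.29-0.31j)], [0.28+0.64j, -1.03+0.76j, -0.94-0.49j, (-0.42-0.54j)]] + [[(0.11-0j), 0.07-0.00j, (-0.08+0j), (0.04+0j)],  [(0.1-0j), (0.07-0j), -0.08+0.00j, 0.03+0.00j],  [(-0.33+0j), -0.22+0.00j, (0.26-0j), (-0.11-0j)],  [(0.57-0j), 0.37-0.00j, (-0.44+0j), 0.19+0.00j]] + [[0.00+0.00j,  (-0+0j),  (-0-0j),  (-0+0j)], [(-0-0j),  0.00-0.00j,  0j,  -0j], [0.00+0.00j,  (-0+0j),  -0.00-0.00j,  (-0+0j)], [(-0-0j),  0.00-0.00j,  0.00+0.00j,  0.00-0.00j]]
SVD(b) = [[-0.05,0.21,-0.4,0.89], [-0.39,0.17,-0.80,-0.42], [-0.14,0.94,0.31,-0.09], [0.91,0.22,-0.32,-0.15]] @ diag([3.417675621554126, 1.9616009267331946, 0.40485458817379033, 0.0028129181855606725]) @ [[0.41, -0.42, -0.76, -0.28], [-0.44, -0.85, 0.15, 0.24], [-0.34, -0.05, 0.18, -0.92], [0.72, -0.31, 0.61, -0.13]]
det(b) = 0.01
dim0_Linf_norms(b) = [1.12, 1.68, 2.32, 0.75]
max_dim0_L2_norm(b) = 2.61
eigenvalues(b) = [(-0.25+1.77j), (-0.25-1.77j), (0.62+0j), 0j]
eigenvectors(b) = [[0.00+0.18j, 0.00-0.18j, 0.16+0.00j, (-0.72+0j)], [(0.29+0.28j), (0.29-0.28j), (0.15+0j), (0.31+0j)], [(-0.08+0.47j), -0.08-0.47j, -0.49+0.00j, -0.61+0.00j], [-0.76+0.00j, -0.76-0.00j, (0.84+0j), 0.13+0.00j]]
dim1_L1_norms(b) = [0.91, 2.63, 3.53, 5.76]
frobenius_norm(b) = 3.96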